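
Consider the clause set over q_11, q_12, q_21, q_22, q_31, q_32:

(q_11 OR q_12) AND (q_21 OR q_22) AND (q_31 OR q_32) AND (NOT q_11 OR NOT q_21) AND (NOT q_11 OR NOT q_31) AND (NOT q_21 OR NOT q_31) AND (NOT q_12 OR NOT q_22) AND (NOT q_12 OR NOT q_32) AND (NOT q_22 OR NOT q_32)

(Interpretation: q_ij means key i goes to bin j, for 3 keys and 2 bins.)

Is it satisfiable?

No, unsatisfiable

Case q_11 = true:
Unit clause (NOT q_21) forces q_21 = false.
Unit clause (q_22) forces q_22 = true.
Unit clause (NOT q_31) forces q_31 = false.
Unit clause (q_32) forces q_32 = true.
That conflicts with the unit clause (NOT q_32).
Undo q_11 and try q_11 = false.
Unit clause (q_12) forces q_12 = true.
Unit clause (NOT q_22) forces q_22 = false.
Unit clause (q_21) forces q_21 = true.
Unit clause (NOT q_31) forces q_31 = false.
Unit clause (q_32) forces q_32 = true.
That conflicts with the unit clause (NOT q_32).
Neither q_11 = true nor q_11 = false works.
No assignment satisfies every clause.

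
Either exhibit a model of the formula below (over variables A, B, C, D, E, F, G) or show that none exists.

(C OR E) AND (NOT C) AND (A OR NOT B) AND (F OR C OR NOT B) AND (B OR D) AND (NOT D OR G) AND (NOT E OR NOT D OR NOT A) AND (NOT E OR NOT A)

Unit clause (NOT C) forces C = false.
Unit clause (E) forces E = true.
Unit clause (NOT A) forces A = false.
Unit clause (NOT B) forces B = false.
Unit clause (D) forces D = true.
Unit clause (G) forces G = true.
All clauses hold; F can take either value.

A=false; B=false; C=false; D=true; E=true; F=false; G=true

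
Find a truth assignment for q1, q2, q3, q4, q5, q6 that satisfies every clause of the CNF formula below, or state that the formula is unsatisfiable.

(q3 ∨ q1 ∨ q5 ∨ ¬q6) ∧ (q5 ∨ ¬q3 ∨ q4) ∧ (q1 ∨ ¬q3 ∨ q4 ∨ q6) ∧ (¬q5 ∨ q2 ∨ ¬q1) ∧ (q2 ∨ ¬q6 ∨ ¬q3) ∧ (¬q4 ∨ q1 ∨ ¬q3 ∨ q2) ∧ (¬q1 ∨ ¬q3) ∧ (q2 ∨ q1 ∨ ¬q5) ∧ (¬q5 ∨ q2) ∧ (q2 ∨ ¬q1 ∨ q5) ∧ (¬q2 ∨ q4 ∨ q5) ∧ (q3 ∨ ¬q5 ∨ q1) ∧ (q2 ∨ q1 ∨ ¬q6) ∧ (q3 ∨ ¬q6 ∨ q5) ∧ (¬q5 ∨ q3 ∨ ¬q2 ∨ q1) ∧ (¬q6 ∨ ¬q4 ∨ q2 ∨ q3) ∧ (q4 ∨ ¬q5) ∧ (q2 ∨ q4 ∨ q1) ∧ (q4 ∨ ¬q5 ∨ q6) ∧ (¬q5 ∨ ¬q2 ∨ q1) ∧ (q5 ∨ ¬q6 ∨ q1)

q1: True, q2: True, q3: False, q4: True, q5: True, q6: False

Case q1 = True:
The clause (¬q3) is unit, so q3 = False.
Case q5 = True:
The clause (q2) is unit, so q2 = True.
The clause (q4) is unit, so q4 = True.
All clauses hold; q6 can take either value.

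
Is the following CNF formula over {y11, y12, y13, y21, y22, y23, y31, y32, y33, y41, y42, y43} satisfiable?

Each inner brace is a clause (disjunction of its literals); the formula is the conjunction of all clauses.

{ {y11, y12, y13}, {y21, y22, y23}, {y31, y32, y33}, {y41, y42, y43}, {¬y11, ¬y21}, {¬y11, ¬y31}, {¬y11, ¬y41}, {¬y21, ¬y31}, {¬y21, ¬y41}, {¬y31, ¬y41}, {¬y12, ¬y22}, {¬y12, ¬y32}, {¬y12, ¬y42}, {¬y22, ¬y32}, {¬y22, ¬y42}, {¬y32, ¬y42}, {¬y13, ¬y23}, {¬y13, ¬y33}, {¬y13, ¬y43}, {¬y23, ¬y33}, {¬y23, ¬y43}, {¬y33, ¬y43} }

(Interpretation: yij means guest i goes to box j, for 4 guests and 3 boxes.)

Case y11 = False:
Case y12 = True:
The clause (¬y22) is unit, so y22 = False.
The clause (¬y32) is unit, so y32 = False.
The clause (¬y42) is unit, so y42 = False.
Case y21 = True:
The clause (¬y31) is unit, so y31 = False.
The clause (y33) is unit, so y33 = True.
The clause (¬y41) is unit, so y41 = False.
The clause (y43) is unit, so y43 = True.
That conflicts with the unit clause (¬y43).
Undo y21 and try y21 = False.
The clause (y23) is unit, so y23 = True.
The clause (¬y13) is unit, so y13 = False.
The clause (¬y33) is unit, so y33 = False.
The clause (y31) is unit, so y31 = True.
The clause (¬y41) is unit, so y41 = False.
The clause (y43) is unit, so y43 = True.
That conflicts with the unit clause (¬y43).
Neither y21 = True nor y21 = False works.
Undo y12 and try y12 = False.
The clause (y13) is unit, so y13 = True.
The clause (¬y23) is unit, so y23 = False.
The clause (¬y33) is unit, so y33 = False.
The clause (¬y43) is unit, so y43 = False.
Case y21 = True:
The clause (¬y31) is unit, so y31 = False.
The clause (y32) is unit, so y32 = True.
The clause (¬y41) is unit, so y41 = False.
The clause (y42) is unit, so y42 = True.
That conflicts with the unit clause (¬y42).
Undo y21 and try y21 = False.
The clause (y22) is unit, so y22 = True.
The clause (¬y32) is unit, so y32 = False.
The clause (y31) is unit, so y31 = True.
The clause (¬y41) is unit, so y41 = False.
The clause (y42) is unit, so y42 = True.
That conflicts with the unit clause (¬y42).
Neither y21 = True nor y21 = False works.
Neither y12 = True nor y12 = False works.
Undo y11 and try y11 = True.
The clause (¬y21) is unit, so y21 = False.
The clause (¬y31) is unit, so y31 = False.
The clause (¬y41) is unit, so y41 = False.
Case y22 = True:
The clause (¬y12) is unit, so y12 = False.
The clause (¬y32) is unit, so y32 = False.
The clause (y33) is unit, so y33 = True.
The clause (¬y42) is unit, so y42 = False.
The clause (y43) is unit, so y43 = True.
That conflicts with the unit clause (¬y43).
Undo y22 and try y22 = False.
The clause (y23) is unit, so y23 = True.
The clause (¬y13) is unit, so y13 = False.
The clause (¬y33) is unit, so y33 = False.
The clause (y32) is unit, so y32 = True.
The clause (¬y12) is unit, so y12 = False.
The clause (¬y42) is unit, so y42 = False.
The clause (y43) is unit, so y43 = True.
That conflicts with the unit clause (¬y43).
Neither y22 = True nor y22 = False works.
Neither y11 = True nor y11 = False works.
No assignment satisfies every clause.

Unsatisfiable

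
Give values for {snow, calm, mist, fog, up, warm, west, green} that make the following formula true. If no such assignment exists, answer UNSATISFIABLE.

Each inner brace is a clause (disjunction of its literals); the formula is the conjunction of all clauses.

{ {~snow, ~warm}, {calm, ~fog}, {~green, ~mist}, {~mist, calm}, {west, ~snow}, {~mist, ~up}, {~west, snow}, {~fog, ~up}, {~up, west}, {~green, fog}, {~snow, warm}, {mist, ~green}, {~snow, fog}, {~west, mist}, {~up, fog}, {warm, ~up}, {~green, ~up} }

Case snow = 0:
Unit clause (~west) forces west = 0.
Unit clause (~up) forces up = 0.
Case calm = 1:
Case green = 0:
Every clause is now satisfied; mist, fog, warm are unconstrained.

snow=0, calm=1, mist=1, fog=1, up=0, warm=1, west=0, green=0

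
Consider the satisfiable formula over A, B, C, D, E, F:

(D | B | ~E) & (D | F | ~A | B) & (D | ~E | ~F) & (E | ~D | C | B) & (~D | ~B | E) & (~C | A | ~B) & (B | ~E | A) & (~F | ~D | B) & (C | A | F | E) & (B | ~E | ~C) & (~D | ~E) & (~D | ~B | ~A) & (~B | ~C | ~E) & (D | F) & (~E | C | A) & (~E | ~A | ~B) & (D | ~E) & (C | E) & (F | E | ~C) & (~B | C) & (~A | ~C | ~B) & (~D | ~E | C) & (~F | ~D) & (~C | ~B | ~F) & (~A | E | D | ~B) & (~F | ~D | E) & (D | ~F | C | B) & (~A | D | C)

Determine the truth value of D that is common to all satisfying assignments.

Suppose D = 1.
Unit clause (~E) forces E = 0.
Unit clause (~B) forces B = 0.
Unit clause (C) forces C = 1.
Unit clause (~F) forces F = 0.
Now (F) is unsatisfied and unit — conflict.
So every satisfying assignment has D = False.

False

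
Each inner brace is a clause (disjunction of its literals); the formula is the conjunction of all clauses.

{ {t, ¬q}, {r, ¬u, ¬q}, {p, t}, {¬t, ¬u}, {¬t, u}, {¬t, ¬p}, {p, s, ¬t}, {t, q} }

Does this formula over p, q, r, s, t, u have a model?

Branch on t: set t = True.
The clause (¬u) is unit, so u = False.
But (u) is also a unit clause — contradiction.
That branch fails; take t = False instead.
The clause (¬q) is unit, so q = False.
But (q) is also a unit clause — contradiction.
Either choice for t ends in contradiction.
No assignment satisfies every clause.

No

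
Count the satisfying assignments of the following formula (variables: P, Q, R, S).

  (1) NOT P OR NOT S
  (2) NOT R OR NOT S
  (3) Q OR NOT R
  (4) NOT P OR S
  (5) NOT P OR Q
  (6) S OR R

There are 2^4 = 16 truth assignments over (P, Q, R, S).
Check each against the 6 clauses (columns in the order P, Q, R, S):
  F F F F  ✗ fails (S OR R)
  F F F T  ✓ satisfies all
  F F T F  ✗ fails (Q OR NOT R)
  F F T T  ✗ fails (NOT R OR NOT S)
  F T F F  ✗ fails (S OR R)
  F T F T  ✓ satisfies all
  F T T F  ✓ satisfies all
  F T T T  ✗ fails (NOT R OR NOT S)
  T F F F  ✗ fails (NOT P OR S)
  T F F T  ✗ fails (NOT P OR NOT S)
  T F T F  ✗ fails (Q OR NOT R)
  T F T T  ✗ fails (NOT P OR NOT S)
  T T F F  ✗ fails (NOT P OR S)
  T T F T  ✗ fails (NOT P OR NOT S)
  T T T F  ✗ fails (NOT P OR S)
  T T T T  ✗ fails (NOT P OR NOT S)
3 of the 16 rows are models.

3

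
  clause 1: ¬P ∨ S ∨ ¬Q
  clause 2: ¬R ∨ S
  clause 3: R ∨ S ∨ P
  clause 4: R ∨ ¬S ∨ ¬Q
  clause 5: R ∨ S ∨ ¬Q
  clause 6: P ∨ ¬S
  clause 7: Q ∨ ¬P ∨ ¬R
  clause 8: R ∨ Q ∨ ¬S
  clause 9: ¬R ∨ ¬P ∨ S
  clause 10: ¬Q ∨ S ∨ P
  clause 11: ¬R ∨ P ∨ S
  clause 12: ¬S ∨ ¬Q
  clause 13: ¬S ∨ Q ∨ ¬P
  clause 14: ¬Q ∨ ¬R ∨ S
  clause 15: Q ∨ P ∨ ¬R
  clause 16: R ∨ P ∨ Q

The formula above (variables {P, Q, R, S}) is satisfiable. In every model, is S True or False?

Suppose S = True.
Unit clause (P) forces P = True.
Unit clause (¬Q) forces Q = False.
Now (Q) is unsatisfied and unit — conflict.
So every satisfying assignment has S = False.

False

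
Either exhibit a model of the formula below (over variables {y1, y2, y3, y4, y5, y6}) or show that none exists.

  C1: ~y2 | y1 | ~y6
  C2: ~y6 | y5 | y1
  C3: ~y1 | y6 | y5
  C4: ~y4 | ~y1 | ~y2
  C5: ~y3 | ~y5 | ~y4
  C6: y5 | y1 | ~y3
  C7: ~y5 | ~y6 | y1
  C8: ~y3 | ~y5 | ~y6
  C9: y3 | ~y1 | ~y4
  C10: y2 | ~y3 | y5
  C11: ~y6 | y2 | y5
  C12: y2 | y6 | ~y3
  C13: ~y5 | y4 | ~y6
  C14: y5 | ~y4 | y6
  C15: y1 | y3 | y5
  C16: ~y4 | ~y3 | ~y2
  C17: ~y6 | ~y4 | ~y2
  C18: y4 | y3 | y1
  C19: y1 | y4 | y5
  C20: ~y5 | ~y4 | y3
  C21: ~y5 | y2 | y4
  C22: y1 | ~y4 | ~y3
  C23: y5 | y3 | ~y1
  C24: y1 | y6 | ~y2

Case y2 = 1:
Case y1 = 1:
The clause (~y4) is unit, so y4 = 0.
Case y6 = 0:
The clause (y5) is unit, so y5 = 1.
All clauses hold; y3 can take either value.

y1 ↦ 1, y2 ↦ 1, y3 ↦ 0, y4 ↦ 0, y5 ↦ 1, y6 ↦ 0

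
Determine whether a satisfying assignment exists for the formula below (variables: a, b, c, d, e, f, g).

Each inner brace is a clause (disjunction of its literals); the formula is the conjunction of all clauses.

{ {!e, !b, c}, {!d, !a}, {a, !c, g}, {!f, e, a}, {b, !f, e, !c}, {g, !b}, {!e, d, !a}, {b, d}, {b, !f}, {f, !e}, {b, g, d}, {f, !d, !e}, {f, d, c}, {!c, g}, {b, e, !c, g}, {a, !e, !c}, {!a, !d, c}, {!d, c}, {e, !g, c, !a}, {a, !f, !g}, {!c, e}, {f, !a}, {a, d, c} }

Suppose d = false.
The clause (b) is unit, so b = true.
The clause (g) is unit, so g = true.
Suppose e = false.
The clause (!c) is unit, so c = false.
The clause (f) is unit, so f = true.
The clause (a) is unit, so a = true.
But (!a) is also a unit clause — contradiction.
Backtrack on e: now try e = true.
The clause (c) is unit, so c = true.
The clause (!a) is unit, so a = false.
But (a) is also a unit clause — contradiction.
Neither e = true nor e = false works.
Backtrack on d: now try d = true.
The clause (!a) is unit, so a = false.
The clause (c) is unit, so c = true.
The clause (g) is unit, so g = true.
The clause (!e) is unit, so e = false.
But (e) is also a unit clause — contradiction.
Neither d = true nor d = false works.
No assignment satisfies every clause.

No, unsatisfiable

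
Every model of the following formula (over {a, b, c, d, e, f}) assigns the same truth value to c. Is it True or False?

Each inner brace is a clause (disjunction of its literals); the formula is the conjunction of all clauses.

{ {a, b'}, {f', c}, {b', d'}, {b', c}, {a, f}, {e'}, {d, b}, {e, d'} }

Suppose c = 0.
From the singleton clause (f'), f = 0.
From the singleton clause (b'), b = 0.
From the singleton clause (a), a = 1.
From the singleton clause (e'), e = 0.
From the singleton clause (d), d = 1.
That conflicts with the unit clause (d').
So every satisfying assignment has c = True.

True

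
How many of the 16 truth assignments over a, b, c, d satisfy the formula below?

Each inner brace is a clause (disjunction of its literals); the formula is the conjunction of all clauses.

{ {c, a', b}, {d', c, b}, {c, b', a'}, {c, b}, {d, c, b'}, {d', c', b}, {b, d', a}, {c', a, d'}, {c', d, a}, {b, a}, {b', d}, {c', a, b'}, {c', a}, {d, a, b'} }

There are 2^4 = 16 truth assignments over (a, b, c, d).
Check each against the 14 clauses (columns in the order a, b, c, d):
  F F F F  ✗ fails (c + b)
  F F F T  ✗ fails (d' + c + b)
  F F T F  ✗ fails (c' + d + a)
  F F T T  ✗ fails (d' + c' + b)
  F T F F  ✗ fails (d + c + b')
  F T F T  ✓ satisfies all
  F T T F  ✗ fails (c' + d + a)
  F T T T  ✗ fails (c' + a + d')
  T F F F  ✗ fails (c + a' + b)
  T F F T  ✗ fails (c + a' + b)
  T F T F  ✓ satisfies all
  T F T T  ✗ fails (d' + c' + b)
  T T F F  ✗ fails (c + b' + a')
  T T F T  ✗ fails (c + b' + a')
  T T T F  ✗ fails (b' + d)
  T T T T  ✓ satisfies all
3 of the 16 rows are models.

3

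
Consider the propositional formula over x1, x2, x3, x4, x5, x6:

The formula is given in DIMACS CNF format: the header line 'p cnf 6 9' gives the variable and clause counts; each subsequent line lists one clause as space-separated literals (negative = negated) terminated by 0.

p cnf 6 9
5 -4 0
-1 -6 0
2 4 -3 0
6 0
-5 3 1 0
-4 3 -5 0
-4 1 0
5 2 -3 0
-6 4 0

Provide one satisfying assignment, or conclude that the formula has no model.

From the singleton clause (x6), x6 = True.
From the singleton clause (¬x1), x1 = False.
From the singleton clause (¬x4), x4 = False.
Now (x4) is unsatisfied and unit — conflict.

UNSATISFIABLE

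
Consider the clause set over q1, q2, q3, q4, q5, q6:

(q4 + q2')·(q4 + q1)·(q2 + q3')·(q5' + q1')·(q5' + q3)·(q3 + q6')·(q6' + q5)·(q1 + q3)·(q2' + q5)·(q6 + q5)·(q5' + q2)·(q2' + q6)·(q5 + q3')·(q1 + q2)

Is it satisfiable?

Case q4 = 1:
Case q2 = 1:
The clause (q5) is unit, so q5 = 1.
The clause (q1') is unit, so q1 = 0.
The clause (q3) is unit, so q3 = 1.
The clause (q6) is unit, so q6 = 1.
All clauses are satisfied.
A satisfying assignment: q1 ↦ 0; q2 ↦ 1; q3 ↦ 1; q4 ↦ 1; q5 ↦ 1; q6 ↦ 1.

Yes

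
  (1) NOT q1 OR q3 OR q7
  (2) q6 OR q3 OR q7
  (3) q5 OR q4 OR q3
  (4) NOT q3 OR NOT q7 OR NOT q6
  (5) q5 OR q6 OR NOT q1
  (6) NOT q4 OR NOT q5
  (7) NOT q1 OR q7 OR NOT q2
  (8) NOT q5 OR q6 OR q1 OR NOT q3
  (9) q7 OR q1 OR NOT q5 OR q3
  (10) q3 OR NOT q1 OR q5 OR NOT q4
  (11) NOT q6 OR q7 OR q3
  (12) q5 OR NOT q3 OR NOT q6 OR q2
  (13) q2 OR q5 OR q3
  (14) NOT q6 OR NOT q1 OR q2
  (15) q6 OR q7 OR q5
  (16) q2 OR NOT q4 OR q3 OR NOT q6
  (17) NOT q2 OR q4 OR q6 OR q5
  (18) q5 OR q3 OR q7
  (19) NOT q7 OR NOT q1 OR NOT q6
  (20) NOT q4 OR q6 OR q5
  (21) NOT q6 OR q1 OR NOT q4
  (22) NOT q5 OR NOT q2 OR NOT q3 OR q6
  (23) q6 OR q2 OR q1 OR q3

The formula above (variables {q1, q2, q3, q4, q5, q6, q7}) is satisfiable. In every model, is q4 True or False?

False

Suppose q4 = true.
(NOT q5) alone gives q5 = false.
(q6) alone gives q6 = true.
(q1) alone gives q1 = true.
(q3) alone gives q3 = true.
(NOT q7) alone gives q7 = false.
(NOT q2) alone gives q2 = false.
That conflicts with the unit clause (q2).
So every satisfying assignment has q4 = False.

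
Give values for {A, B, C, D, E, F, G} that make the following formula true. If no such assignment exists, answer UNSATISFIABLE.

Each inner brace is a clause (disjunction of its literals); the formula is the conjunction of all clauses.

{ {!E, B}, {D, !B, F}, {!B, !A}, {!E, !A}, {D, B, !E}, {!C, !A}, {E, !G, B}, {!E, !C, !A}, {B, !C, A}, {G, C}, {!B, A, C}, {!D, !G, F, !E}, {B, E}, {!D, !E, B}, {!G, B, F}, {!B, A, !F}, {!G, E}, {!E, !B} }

Suppose E = false.
Unit clause (B) forces B = true.
Unit clause (!A) forces A = false.
Unit clause (C) forces C = true.
Unit clause (!F) forces F = false.
Unit clause (D) forces D = true.
Unit clause (!G) forces G = false.
All clauses are satisfied.

A: false, B: true, C: true, D: true, E: false, F: false, G: false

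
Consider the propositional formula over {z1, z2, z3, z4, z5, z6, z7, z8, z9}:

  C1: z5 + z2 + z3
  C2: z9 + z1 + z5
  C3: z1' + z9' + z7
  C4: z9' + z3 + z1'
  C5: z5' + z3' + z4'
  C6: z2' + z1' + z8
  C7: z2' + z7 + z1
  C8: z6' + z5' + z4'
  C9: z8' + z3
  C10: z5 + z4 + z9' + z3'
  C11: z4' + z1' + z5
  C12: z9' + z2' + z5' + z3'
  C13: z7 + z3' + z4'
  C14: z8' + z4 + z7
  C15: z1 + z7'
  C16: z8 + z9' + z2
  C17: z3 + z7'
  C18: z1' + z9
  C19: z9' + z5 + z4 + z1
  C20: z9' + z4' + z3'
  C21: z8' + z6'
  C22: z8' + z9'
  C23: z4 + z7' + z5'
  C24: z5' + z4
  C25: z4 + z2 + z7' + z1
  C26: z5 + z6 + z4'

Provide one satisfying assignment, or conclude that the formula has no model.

Case z8 = 0:
Case z2 = 0:
Unit clause (z9') forces z9 = 0.
Unit clause (z1') forces z1 = 0.
Unit clause (z5) forces z5 = 1.
Unit clause (z7') forces z7 = 0.
Unit clause (z4) forces z4 = 1.
Unit clause (z3') forces z3 = 0.
Unit clause (z6') forces z6 = 0.
All clauses are satisfied.

z1: 0; z2: 0; z3: 0; z4: 1; z5: 1; z6: 0; z7: 0; z8: 0; z9: 0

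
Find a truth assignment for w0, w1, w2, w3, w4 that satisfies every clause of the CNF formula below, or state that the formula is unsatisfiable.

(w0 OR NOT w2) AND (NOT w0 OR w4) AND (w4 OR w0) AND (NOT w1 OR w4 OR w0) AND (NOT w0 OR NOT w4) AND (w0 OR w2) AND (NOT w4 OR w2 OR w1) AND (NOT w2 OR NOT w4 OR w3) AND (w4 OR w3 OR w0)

UNSATISFIABLE

Try w0 = true.
From the singleton clause (w4), w4 = true.
But (NOT w4) is also a unit clause — contradiction.
So w0 must be the other value — set w0 = false.
From the singleton clause (NOT w2), w2 = false.
But (w2) is also a unit clause — contradiction.
Both values of w0 lead to a conflict.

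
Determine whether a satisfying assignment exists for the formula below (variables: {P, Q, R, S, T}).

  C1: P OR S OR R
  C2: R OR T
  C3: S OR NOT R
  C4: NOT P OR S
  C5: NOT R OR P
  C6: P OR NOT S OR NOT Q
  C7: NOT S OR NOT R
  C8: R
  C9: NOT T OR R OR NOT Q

Unit clause (R) forces R = true.
Unit clause (S) forces S = true.
That conflicts with the unit clause (NOT S).
No assignment satisfies every clause.

No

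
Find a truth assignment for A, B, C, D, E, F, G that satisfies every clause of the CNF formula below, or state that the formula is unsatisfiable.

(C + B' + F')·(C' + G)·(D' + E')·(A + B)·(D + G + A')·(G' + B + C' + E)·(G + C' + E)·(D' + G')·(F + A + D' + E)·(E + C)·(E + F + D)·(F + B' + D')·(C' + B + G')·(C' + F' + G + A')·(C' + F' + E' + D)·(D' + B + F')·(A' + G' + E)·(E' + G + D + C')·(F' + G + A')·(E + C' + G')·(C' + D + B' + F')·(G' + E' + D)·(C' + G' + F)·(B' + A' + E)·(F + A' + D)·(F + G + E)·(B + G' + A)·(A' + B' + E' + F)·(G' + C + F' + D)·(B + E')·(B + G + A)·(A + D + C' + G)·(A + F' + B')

Branch on C: set C = 0.
From the singleton clause (E), E = 1.
From the singleton clause (D'), D = 0.
From the singleton clause (G'), G = 0.
From the singleton clause (A'), A = 0.
From the singleton clause (B), B = 1.
From the singleton clause (F'), F = 0.
This assignment satisfies each clause.

A=0, B=1, C=0, D=0, E=1, F=0, G=0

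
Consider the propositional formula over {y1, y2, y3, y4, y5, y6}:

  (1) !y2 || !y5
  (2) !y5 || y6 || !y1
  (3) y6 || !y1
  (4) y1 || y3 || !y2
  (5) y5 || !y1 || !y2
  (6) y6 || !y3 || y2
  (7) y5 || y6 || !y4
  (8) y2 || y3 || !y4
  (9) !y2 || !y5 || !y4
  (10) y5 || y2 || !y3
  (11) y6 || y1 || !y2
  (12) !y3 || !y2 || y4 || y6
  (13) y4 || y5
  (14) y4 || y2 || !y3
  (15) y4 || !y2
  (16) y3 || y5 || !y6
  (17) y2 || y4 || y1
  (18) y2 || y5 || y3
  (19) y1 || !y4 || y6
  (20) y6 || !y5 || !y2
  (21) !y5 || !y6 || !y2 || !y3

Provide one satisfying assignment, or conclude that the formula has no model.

y1 ↦ false, y2 ↦ false, y3 ↦ true, y4 ↦ true, y5 ↦ true, y6 ↦ true

Branch on y2: set y2 = false.
Branch on y6: set y6 = true.
Branch on y3: set y3 = true.
Unit clause (y5) forces y5 = true.
Unit clause (y4) forces y4 = true.
All clauses hold; y1 can take either value.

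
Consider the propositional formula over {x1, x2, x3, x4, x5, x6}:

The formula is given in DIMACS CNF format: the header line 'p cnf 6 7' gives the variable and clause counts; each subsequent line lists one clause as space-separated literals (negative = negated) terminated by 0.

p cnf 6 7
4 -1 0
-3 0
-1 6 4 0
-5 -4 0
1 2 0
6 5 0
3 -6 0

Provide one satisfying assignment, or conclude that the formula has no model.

x1=False,  x2=True,  x3=False,  x4=False,  x5=True,  x6=False

The clause (¬x3) is unit, so x3 = False.
The clause (¬x6) is unit, so x6 = False.
The clause (x5) is unit, so x5 = True.
The clause (¬x4) is unit, so x4 = False.
The clause (¬x1) is unit, so x1 = False.
The clause (x2) is unit, so x2 = True.
All clauses are satisfied.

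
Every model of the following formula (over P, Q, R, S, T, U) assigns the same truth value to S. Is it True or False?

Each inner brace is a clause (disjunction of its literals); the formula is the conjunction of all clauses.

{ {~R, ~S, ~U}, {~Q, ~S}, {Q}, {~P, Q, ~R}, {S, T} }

Suppose S = 1.
The clause (~Q) is unit, so Q = 0.
That conflicts with the unit clause (Q).
So every satisfying assignment has S = False.

False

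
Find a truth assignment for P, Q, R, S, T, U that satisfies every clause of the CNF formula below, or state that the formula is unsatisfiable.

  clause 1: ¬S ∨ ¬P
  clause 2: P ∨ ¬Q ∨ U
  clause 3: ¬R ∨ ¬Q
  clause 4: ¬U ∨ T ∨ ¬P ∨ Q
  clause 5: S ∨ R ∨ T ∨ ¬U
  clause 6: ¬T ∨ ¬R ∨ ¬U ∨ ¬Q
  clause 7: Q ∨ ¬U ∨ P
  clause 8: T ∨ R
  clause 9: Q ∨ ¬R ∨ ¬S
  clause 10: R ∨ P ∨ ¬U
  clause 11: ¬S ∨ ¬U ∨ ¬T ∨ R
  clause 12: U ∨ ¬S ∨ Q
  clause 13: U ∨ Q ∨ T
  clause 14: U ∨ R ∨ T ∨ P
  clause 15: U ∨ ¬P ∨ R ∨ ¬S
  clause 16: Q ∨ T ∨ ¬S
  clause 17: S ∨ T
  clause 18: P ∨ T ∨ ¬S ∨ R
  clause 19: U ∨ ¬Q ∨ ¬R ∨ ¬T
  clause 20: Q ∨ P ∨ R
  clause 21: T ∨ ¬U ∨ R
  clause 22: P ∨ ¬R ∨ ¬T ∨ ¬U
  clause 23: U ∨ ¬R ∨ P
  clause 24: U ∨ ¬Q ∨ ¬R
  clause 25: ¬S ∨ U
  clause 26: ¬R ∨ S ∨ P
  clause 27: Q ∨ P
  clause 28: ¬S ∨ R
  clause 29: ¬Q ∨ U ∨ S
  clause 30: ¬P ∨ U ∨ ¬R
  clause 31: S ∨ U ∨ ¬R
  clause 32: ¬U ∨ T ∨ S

Try S = False.
Unit clause (T) forces T = True.
Try R = False.
Try P = True.
Try Q = True.
Unit clause (U) forces U = True.
This assignment satisfies each clause.

P=True,  Q=True,  R=False,  S=False,  T=True,  U=True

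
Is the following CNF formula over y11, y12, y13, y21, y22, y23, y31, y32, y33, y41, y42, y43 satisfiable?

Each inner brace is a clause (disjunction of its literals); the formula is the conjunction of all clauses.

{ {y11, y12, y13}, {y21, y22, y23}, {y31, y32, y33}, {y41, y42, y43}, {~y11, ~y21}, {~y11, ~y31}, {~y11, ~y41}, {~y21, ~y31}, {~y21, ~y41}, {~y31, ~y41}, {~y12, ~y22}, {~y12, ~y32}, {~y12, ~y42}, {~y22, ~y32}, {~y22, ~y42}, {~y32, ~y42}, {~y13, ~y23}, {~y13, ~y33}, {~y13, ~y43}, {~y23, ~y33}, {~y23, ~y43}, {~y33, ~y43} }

Unsatisfiable

Branch on y11: set y11 = 0.
Branch on y12: set y12 = 1.
From the singleton clause (~y22), y22 = 0.
From the singleton clause (~y32), y32 = 0.
From the singleton clause (~y42), y42 = 0.
Branch on y21: set y21 = 1.
From the singleton clause (~y31), y31 = 0.
From the singleton clause (y33), y33 = 1.
From the singleton clause (~y41), y41 = 0.
From the singleton clause (y43), y43 = 1.
That conflicts with the unit clause (~y43).
Backtrack on y21: now try y21 = 0.
From the singleton clause (y23), y23 = 1.
From the singleton clause (~y13), y13 = 0.
From the singleton clause (~y33), y33 = 0.
From the singleton clause (y31), y31 = 1.
From the singleton clause (~y41), y41 = 0.
From the singleton clause (y43), y43 = 1.
That conflicts with the unit clause (~y43).
Both values of y21 lead to a conflict.
Backtrack on y12: now try y12 = 0.
From the singleton clause (y13), y13 = 1.
From the singleton clause (~y23), y23 = 0.
From the singleton clause (~y33), y33 = 0.
From the singleton clause (~y43), y43 = 0.
Branch on y21: set y21 = 1.
From the singleton clause (~y31), y31 = 0.
From the singleton clause (y32), y32 = 1.
From the singleton clause (~y41), y41 = 0.
From the singleton clause (y42), y42 = 1.
That conflicts with the unit clause (~y42).
Backtrack on y21: now try y21 = 0.
From the singleton clause (y22), y22 = 1.
From the singleton clause (~y32), y32 = 0.
From the singleton clause (y31), y31 = 1.
From the singleton clause (~y41), y41 = 0.
From the singleton clause (y42), y42 = 1.
That conflicts with the unit clause (~y42).
Both values of y21 lead to a conflict.
Both values of y12 lead to a conflict.
Backtrack on y11: now try y11 = 1.
From the singleton clause (~y21), y21 = 0.
From the singleton clause (~y31), y31 = 0.
From the singleton clause (~y41), y41 = 0.
Branch on y22: set y22 = 1.
From the singleton clause (~y12), y12 = 0.
From the singleton clause (~y32), y32 = 0.
From the singleton clause (y33), y33 = 1.
From the singleton clause (~y42), y42 = 0.
From the singleton clause (y43), y43 = 1.
That conflicts with the unit clause (~y43).
Backtrack on y22: now try y22 = 0.
From the singleton clause (y23), y23 = 1.
From the singleton clause (~y13), y13 = 0.
From the singleton clause (~y33), y33 = 0.
From the singleton clause (y32), y32 = 1.
From the singleton clause (~y12), y12 = 0.
From the singleton clause (~y42), y42 = 0.
From the singleton clause (y43), y43 = 1.
That conflicts with the unit clause (~y43).
Both values of y22 lead to a conflict.
Both values of y11 lead to a conflict.
No assignment satisfies every clause.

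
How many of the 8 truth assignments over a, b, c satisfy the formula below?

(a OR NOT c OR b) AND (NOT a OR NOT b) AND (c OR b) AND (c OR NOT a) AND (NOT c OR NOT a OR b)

There are 2^3 = 8 truth assignments over (a, b, c).
Check each against the 5 clauses (columns in the order a, b, c):
  F F F  ✗ fails (c OR b)
  F F T  ✗ fails (a OR NOT c OR b)
  F T F  ✓ satisfies all
  F T T  ✓ satisfies all
  T F F  ✗ fails (c OR b)
  T F T  ✗ fails (NOT c OR NOT a OR b)
  T T F  ✗ fails (NOT a OR NOT b)
  T T T  ✗ fails (NOT a OR NOT b)
2 of the 8 rows are models.

2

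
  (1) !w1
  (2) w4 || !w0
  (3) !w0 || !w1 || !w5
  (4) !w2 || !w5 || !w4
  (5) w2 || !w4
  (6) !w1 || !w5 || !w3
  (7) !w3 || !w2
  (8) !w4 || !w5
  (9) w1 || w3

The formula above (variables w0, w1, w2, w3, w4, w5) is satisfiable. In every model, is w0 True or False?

False

Suppose w0 = true.
Unit clause (!w1) forces w1 = false.
Unit clause (w4) forces w4 = true.
Unit clause (w2) forces w2 = true.
Unit clause (!w5) forces w5 = false.
Unit clause (!w3) forces w3 = false.
Now (w3) is unsatisfied and unit — conflict.
So every satisfying assignment has w0 = False.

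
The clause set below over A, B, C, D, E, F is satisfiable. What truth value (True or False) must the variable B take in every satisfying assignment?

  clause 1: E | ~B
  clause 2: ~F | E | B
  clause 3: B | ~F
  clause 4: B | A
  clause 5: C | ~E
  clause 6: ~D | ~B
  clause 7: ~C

False

Suppose B = 1.
Unit clause (E) forces E = 1.
Unit clause (C) forces C = 1.
Now (~C) is unsatisfied and unit — conflict.
So every satisfying assignment has B = False.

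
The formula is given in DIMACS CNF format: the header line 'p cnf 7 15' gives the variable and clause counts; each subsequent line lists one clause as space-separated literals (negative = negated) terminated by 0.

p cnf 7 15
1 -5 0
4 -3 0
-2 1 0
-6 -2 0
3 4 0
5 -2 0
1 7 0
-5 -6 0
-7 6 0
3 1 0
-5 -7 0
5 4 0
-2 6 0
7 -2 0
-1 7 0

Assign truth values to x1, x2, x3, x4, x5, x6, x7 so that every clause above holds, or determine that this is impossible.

x1 ↦ False, x2 ↦ False, x3 ↦ True, x4 ↦ True, x5 ↦ False, x6 ↦ True, x7 ↦ True

Suppose x1 = False.
The clause (¬x5) is unit, so x5 = False.
The clause (¬x2) is unit, so x2 = False.
The clause (x7) is unit, so x7 = True.
The clause (x6) is unit, so x6 = True.
The clause (x3) is unit, so x3 = True.
The clause (x4) is unit, so x4 = True.
This assignment satisfies each clause.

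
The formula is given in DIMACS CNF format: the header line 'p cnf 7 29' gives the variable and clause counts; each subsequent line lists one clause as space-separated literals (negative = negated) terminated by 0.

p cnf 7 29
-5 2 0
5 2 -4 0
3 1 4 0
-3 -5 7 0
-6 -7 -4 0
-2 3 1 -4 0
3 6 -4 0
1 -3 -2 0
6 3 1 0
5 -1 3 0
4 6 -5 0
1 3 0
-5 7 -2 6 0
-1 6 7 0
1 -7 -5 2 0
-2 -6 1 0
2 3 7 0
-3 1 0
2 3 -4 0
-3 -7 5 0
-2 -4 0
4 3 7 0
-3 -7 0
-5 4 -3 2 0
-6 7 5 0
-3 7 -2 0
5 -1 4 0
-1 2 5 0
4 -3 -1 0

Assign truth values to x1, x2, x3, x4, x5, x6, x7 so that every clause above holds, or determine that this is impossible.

x1=True; x2=True; x3=False; x4=False; x5=True; x6=True; x7=True

Case x5 = True:
(x2) alone gives x2 = True.
(¬x4) alone gives x4 = False.
(x6) alone gives x6 = True.
(x1) alone gives x1 = True.
(¬x3) alone gives x3 = False.
(x7) alone gives x7 = True.
This assignment satisfies each clause.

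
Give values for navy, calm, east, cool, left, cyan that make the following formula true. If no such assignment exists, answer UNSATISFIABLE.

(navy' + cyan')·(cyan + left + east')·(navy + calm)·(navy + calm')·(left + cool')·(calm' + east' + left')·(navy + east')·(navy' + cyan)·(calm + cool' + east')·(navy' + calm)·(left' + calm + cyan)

UNSATISFIABLE

Case navy = 0:
Unit clause (calm) forces calm = 1.
But (calm') is also a unit clause — contradiction.
Undo navy and try navy = 1.
Unit clause (cyan') forces cyan = 0.
But (cyan) is also a unit clause — contradiction.
Either choice for navy ends in contradiction.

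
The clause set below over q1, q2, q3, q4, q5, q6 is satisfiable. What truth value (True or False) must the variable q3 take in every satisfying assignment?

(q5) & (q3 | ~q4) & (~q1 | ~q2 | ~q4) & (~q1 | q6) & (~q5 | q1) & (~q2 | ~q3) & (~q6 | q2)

Suppose q3 = 1.
The clause (q5) is unit, so q5 = 1.
The clause (q1) is unit, so q1 = 1.
The clause (q6) is unit, so q6 = 1.
The clause (~q2) is unit, so q2 = 0.
But (q2) is also a unit clause — contradiction.
So every satisfying assignment has q3 = False.

False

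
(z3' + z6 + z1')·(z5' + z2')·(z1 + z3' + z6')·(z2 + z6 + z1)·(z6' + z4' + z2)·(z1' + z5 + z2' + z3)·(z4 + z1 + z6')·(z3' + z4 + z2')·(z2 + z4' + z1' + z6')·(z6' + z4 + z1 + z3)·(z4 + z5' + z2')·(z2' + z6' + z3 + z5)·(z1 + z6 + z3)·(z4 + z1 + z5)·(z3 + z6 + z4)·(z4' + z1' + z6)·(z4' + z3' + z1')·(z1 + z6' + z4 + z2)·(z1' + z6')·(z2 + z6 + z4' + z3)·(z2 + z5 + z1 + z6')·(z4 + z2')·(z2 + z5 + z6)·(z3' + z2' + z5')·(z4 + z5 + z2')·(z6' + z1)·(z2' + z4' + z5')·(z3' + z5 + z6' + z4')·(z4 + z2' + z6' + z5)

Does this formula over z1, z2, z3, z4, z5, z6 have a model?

Yes, satisfiable

Try z5 = 0.
Try z4 = 1.
Try z6 = 0.
The clause (z1') is unit, so z1 = 0.
The clause (z2) is unit, so z2 = 1.
The clause (z3) is unit, so z3 = 1.
All clauses are satisfied.
A satisfying assignment: z1=0; z2=1; z3=1; z4=1; z5=0; z6=0.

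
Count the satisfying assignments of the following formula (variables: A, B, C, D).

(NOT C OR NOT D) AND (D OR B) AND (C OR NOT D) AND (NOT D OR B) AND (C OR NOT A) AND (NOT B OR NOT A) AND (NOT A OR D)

There are 2^4 = 16 truth assignments over (A, B, C, D).
Check each against the 7 clauses (columns in the order A, B, C, D):
  F F F F  ✗ fails (D OR B)
  F F F T  ✗ fails (C OR NOT D)
  F F T F  ✗ fails (D OR B)
  F F T T  ✗ fails (NOT C OR NOT D)
  F T F F  ✓ satisfies all
  F T F T  ✗ fails (C OR NOT D)
  F T T F  ✓ satisfies all
  F T T T  ✗ fails (NOT C OR NOT D)
  T F F F  ✗ fails (D OR B)
  T F F T  ✗ fails (C OR NOT D)
  T F T F  ✗ fails (D OR B)
  T F T T  ✗ fails (NOT C OR NOT D)
  T T F F  ✗ fails (C OR NOT A)
  T T F T  ✗ fails (C OR NOT D)
  T T T F  ✗ fails (NOT B OR NOT A)
  T T T T  ✗ fails (NOT C OR NOT D)
2 of the 16 rows are models.

2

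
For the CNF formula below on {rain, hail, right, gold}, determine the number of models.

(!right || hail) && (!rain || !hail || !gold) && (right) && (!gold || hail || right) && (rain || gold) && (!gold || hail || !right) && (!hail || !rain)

There are 2^4 = 16 truth assignments over (rain, hail, right, gold).
Split on right. With right = true, the clauses containing right are satisfied and !right drops from the rest; 1 of the 2^3 = 8 assignments to the other variables satisfy what remains.
With right = false, by the same count on the reduced clause set, 0 assignments work.
(One model: rain=F, hail=T, right=T, gold=T.)
Total: 1 + 0 = 1.

1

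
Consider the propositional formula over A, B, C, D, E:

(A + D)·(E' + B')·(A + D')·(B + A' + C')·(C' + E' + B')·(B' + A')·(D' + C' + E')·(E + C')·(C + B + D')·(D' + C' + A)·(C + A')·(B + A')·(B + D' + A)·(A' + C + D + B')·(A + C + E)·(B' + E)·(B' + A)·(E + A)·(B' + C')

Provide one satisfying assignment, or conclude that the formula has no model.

UNSATISFIABLE

Case A = 1:
(B') alone gives B = 0.
Now (B) is unsatisfied and unit — conflict.
That branch fails; take A = 0 instead.
(D) alone gives D = 1.
Now (D') is unsatisfied and unit — conflict.
Neither A = 1 nor A = 0 works.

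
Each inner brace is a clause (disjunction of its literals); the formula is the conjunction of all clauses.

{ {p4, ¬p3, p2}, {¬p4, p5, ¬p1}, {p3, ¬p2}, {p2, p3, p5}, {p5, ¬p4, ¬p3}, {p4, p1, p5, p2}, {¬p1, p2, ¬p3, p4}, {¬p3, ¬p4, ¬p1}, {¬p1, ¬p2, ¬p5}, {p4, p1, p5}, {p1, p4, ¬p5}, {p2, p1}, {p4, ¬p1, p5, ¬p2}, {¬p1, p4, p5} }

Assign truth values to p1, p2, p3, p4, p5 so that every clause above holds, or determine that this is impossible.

p1 ↦ False; p2 ↦ True; p3 ↦ True; p4 ↦ True; p5 ↦ True

Branch on p3: set p3 = True.
Branch on p4: set p4 = True.
From the singleton clause (p5), p5 = True.
From the singleton clause (¬p1), p1 = False.
From the singleton clause (p2), p2 = True.
This assignment satisfies each clause.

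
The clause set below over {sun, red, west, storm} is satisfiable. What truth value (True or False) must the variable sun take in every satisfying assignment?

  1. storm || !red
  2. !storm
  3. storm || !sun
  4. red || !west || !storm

Suppose sun = true.
Unit clause (!storm) forces storm = false.
But (storm) is also a unit clause — contradiction.
So every satisfying assignment has sun = False.

False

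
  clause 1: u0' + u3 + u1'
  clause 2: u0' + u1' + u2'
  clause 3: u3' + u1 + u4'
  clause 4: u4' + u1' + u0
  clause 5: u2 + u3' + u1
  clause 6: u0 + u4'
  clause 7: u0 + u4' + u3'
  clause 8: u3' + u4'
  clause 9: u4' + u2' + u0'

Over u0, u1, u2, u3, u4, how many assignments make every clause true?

There are 2^5 = 32 truth assignments over (u0, u1, u2, u3, u4).
Split on u0. With u0 = 1, the clauses containing u0 are satisfied and u0' drops from the rest; 5 of the 2^4 = 16 assignments to the other variables satisfy what remains.
With u0 = 0, by the same count on the reduced clause set, 7 assignments work.
(One model: u0=F, u1=F, u2=F, u3=F, u4=F.)
Total: 5 + 7 = 12.

12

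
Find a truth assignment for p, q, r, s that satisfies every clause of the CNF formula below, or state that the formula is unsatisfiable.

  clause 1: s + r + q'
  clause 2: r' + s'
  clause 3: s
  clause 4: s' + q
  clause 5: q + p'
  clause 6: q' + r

UNSATISFIABLE

The clause (s) is unit, so s = 1.
The clause (r') is unit, so r = 0.
The clause (q) is unit, so q = 1.
That conflicts with the unit clause (q').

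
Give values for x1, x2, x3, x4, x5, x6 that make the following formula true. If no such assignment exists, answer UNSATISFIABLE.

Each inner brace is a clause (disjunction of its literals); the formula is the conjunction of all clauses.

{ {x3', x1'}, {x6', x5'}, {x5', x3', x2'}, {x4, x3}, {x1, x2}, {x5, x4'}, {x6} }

Unit clause (x6) forces x6 = 1.
Unit clause (x5') forces x5 = 0.
Unit clause (x4') forces x4 = 0.
Unit clause (x3) forces x3 = 1.
Unit clause (x1') forces x1 = 0.
Unit clause (x2) forces x2 = 1.
Every clause now holds.

x1=0, x2=1, x3=1, x4=0, x5=0, x6=1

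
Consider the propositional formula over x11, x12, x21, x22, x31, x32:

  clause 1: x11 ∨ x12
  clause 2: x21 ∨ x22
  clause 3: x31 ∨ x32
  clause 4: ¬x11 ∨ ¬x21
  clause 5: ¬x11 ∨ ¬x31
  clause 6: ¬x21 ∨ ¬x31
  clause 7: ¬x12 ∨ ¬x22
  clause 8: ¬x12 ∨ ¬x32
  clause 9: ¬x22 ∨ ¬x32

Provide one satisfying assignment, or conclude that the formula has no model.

UNSATISFIABLE

Case x11 = True:
(¬x21) alone gives x21 = False.
(x22) alone gives x22 = True.
(¬x31) alone gives x31 = False.
(x32) alone gives x32 = True.
That conflicts with the unit clause (¬x32).
Backtrack on x11: now try x11 = False.
(x12) alone gives x12 = True.
(¬x22) alone gives x22 = False.
(x21) alone gives x21 = True.
(¬x31) alone gives x31 = False.
(x32) alone gives x32 = True.
That conflicts with the unit clause (¬x32).
Neither x11 = True nor x11 = False works.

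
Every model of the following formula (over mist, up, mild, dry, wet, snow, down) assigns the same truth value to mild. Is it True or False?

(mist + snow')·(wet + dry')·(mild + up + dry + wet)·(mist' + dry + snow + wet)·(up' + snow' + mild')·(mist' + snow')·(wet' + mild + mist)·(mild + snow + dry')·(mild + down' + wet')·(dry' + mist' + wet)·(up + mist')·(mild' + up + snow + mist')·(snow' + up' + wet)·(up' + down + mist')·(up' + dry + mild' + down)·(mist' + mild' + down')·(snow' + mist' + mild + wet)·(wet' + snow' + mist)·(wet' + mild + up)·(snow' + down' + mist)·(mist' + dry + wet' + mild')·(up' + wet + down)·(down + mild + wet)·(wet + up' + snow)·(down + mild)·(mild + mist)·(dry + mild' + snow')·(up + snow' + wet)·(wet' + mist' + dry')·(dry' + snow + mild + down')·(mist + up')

Suppose mild = 0.
From the singleton clause (down), down = 1.
From the singleton clause (wet'), wet = 0.
From the singleton clause (dry'), dry = 0.
From the singleton clause (up), up = 1.
From the singleton clause (snow'), snow = 0.
That conflicts with the unit clause (snow).
So every satisfying assignment has mild = True.

True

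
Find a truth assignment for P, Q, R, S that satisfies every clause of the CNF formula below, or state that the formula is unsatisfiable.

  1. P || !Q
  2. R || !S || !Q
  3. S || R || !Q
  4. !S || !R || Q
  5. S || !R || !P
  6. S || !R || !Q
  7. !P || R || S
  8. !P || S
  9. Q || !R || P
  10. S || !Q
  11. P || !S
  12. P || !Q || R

Suppose P = false.
The clause (!Q) is unit, so Q = false.
The clause (!R) is unit, so R = false.
The clause (!S) is unit, so S = false.
All clauses are satisfied.

P ↦ false, Q ↦ false, R ↦ false, S ↦ false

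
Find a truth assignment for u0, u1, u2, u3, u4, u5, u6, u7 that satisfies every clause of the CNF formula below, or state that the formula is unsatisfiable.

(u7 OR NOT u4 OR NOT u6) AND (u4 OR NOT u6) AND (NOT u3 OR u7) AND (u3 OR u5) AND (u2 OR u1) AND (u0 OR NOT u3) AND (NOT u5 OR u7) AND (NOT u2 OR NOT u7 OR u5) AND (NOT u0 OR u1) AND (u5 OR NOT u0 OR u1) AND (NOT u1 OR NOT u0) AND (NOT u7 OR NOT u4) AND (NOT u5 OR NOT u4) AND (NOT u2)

u0: false, u1: true, u2: false, u3: false, u4: false, u5: true, u6: false, u7: true

The clause (NOT u2) is unit, so u2 = false.
The clause (u1) is unit, so u1 = true.
The clause (NOT u0) is unit, so u0 = false.
The clause (NOT u3) is unit, so u3 = false.
The clause (u5) is unit, so u5 = true.
The clause (u7) is unit, so u7 = true.
The clause (NOT u4) is unit, so u4 = false.
The clause (NOT u6) is unit, so u6 = false.
Every clause now holds.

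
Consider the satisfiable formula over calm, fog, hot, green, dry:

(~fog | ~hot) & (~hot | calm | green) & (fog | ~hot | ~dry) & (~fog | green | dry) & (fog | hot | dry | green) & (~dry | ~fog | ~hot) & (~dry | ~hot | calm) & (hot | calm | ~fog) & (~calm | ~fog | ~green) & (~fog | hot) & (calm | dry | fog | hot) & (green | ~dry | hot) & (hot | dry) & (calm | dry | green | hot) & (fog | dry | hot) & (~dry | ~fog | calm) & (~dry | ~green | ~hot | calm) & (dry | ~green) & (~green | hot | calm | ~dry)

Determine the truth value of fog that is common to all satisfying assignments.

Suppose fog = 1.
From the singleton clause (~hot), hot = 0.
Now (hot) is unsatisfied and unit — conflict.
So every satisfying assignment has fog = False.

False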